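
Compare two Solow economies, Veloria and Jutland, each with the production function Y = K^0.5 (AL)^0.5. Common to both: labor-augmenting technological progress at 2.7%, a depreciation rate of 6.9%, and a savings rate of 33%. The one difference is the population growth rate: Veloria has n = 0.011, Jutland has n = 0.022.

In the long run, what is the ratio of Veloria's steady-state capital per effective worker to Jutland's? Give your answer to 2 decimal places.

k*_V / k*_J ≈ 1.22

Steady-state k* = [s/(n + g + δ)]^(1/(1−α)), so the ratio is [ (s_V/(n + g + δ)_V) / (s_J/(n + g + δ)_J) ]^2.
s_V/(n + g + δ)_V = 0.33/0.107 = 3.0841; s_J/(n + g + δ)_J = 0.33/0.118 = 2.7966.
Ratio = (3.0841/2.7966)^2 = 1.1028^2 ≈ 1.2162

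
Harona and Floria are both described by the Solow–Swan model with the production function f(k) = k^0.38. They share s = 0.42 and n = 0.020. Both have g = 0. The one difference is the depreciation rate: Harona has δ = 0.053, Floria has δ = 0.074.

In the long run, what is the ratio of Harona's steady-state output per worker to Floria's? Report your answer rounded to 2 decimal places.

Steady-state y* = [s/(n + δ)]^(α/(1−α)), so the ratio is [ (s_H/(n + δ)_H) / (s_F/(n + δ)_F) ]^0.6129.
s_H/(n + δ)_H = 0.42/0.073 = 5.7534; s_F/(n + δ)_F = 0.42/0.094 = 4.4681.
Ratio = (5.7534/4.4681)^0.6129 = 1.2877^0.6129 ≈ 1.1676

ratio ≈ 1.17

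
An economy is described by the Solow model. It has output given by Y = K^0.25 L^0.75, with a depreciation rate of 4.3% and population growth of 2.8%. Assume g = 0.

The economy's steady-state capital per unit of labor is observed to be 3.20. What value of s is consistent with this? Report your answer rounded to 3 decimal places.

s ≈ 0.170

In steady state, investment equals break-even investment: s·k^α = (n + δ)·k.
So s / (n + δ) = (k*)^(1−α) = 3.20^0.75 = 2.3926.
Therefore s = 2.3926 × (n + δ) = 2.3926 × 0.071 = 0.1699.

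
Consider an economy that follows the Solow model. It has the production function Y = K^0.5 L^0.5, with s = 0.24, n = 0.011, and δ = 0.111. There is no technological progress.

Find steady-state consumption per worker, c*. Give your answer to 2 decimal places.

At the steady state, Δk = 0, so s·k^α = (n + δ)·k.
Dividing both sides by k: k^(1−α) = s / (n + δ).
k^0.5 = 0.24 / (0.011 + 0.111) = 0.24 / 0.122 = 1.9672
k* = 1.9672^(1/0.5) ≈ 3.8699
y* = (k*)^α = 3.8699^0.5 ≈ 1.9672
c* = (1 − s)·y* = (1 − 0.24) × 1.9672 ≈ 1.4951

c* ≈ 1.50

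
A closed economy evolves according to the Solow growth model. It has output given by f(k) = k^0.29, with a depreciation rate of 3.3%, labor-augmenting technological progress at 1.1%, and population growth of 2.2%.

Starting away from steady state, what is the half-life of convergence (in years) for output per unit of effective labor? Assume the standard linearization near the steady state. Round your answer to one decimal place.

half-life ≈ 14.8 years

Near the steady state the convergence rate is λ = (1 − α)(n + g + δ).
λ = (1 − 0.29) × 0.066 = 0.71 × 0.066 = 0.04686
Half-life = ln 2 / λ = 0.6931 / 0.04686 ≈ 14.79 years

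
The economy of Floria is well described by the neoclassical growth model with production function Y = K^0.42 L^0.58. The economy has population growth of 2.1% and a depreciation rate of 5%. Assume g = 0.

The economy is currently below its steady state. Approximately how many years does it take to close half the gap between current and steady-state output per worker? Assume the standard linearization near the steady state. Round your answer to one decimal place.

Near the steady state the convergence rate is λ = (1 − α)(n + δ).
λ = (1 − 0.42) × 0.071 = 0.58 × 0.071 = 0.04118
Half-life = ln 2 / λ = 0.6931 / 0.04118 ≈ 16.83 years

about 16.8 years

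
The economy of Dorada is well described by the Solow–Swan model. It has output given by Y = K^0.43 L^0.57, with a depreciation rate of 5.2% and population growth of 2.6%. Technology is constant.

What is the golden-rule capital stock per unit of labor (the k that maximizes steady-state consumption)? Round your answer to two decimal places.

The golden rule sets f'(k) = n + δ, i.e. α·k^(α−1) = n + δ.
So k^(1−α) = α / (n + δ) = 0.43 / 0.078 = 5.5128.
k_gold = 5.5128^(1/0.57) ≈ 19.9826

k_gold ≈ 19.98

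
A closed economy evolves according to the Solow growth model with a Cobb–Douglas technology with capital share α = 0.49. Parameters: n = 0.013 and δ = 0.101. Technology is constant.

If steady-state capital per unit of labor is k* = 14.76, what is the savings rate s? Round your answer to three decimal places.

s ≈ 0.450

In steady state, investment equals break-even investment: s·k^α = (n + δ)·k.
So s / (n + δ) = (k*)^(1−α) = 14.76^0.51 = 3.9467.
Therefore s = 3.9467 × (n + δ) = 3.9467 × 0.114 = 0.4499.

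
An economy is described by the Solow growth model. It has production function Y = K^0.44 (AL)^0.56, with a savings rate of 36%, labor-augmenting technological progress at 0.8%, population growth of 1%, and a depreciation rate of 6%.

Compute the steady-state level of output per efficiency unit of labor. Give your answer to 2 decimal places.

y* ≈ 3.33

In steady state, investment equals break-even investment: s·k^α = (n + g + δ)·k.
Dividing both sides by k: k^(1−α) = s / (n + g + δ).
k^0.56 = 0.36 / (0.010 + 0.008 + 0.060) = 0.36 / 0.078 = 4.6154
k* = 4.6154^(1/0.56) ≈ 15.3493
y* = (k*)^α = 15.3493^0.44 ≈ 3.3257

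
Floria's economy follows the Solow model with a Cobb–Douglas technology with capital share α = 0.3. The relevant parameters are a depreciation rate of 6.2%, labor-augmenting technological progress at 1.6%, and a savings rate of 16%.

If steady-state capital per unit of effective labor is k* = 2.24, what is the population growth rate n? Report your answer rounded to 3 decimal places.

Steady state requires s·f(k) = (n + g + δ)·k, i.e. s·k^α = (n + g + δ)·k.
So s / (n + g + δ) = (k*)^(1−α) = 2.24^0.7 = 1.7586.
Therefore n + g + δ = s / 1.7586 = 0.16 / 1.7586 = 0.0910, so n = 0.0910 − 0.078 = 0.0130.

n ≈ 0.013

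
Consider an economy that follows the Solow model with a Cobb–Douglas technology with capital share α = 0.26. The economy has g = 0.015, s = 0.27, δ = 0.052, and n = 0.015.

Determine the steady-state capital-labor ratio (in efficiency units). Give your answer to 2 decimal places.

k* = 5.00

In steady state, investment equals break-even investment: s·k^α = (n + g + δ)·k.
Dividing both sides by k: k^(1−α) = s / (n + g + δ).
k^0.74 = 0.27 / (0.015 + 0.015 + 0.052) = 0.27 / 0.082 = 3.2927
k* = 3.2927^(1/0.74) ≈ 5.0049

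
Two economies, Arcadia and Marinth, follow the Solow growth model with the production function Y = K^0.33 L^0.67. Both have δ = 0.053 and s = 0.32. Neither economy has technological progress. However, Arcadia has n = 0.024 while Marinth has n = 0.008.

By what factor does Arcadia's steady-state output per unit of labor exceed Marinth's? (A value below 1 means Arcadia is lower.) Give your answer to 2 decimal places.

Steady-state y* = [s/(n + δ)]^(α/(1−α)), so the ratio is [ (s_A/(n + δ)_A) / (s_M/(n + δ)_M) ]^0.4925.
s_A/(n + δ)_A = 0.32/0.077 = 4.1558; s_M/(n + δ)_M = 0.32/0.061 = 5.2459.
Ratio = (4.1558/5.2459)^0.4925 = 0.7922^0.4925 ≈ 0.8916

ratio ≈ 0.89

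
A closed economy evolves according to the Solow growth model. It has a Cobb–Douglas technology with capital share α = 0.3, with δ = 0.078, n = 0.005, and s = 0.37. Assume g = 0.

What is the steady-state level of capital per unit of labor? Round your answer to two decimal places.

At the steady state, Δk = 0, so s·k^α = (n + δ)·k.
Dividing both sides by k: k^(1−α) = s / (n + δ).
k^0.7 = 0.37 / (0.005 + 0.078) = 0.37 / 0.083 = 4.4578
k* = 4.4578^(1/0.7) ≈ 8.4589

k* = 8.46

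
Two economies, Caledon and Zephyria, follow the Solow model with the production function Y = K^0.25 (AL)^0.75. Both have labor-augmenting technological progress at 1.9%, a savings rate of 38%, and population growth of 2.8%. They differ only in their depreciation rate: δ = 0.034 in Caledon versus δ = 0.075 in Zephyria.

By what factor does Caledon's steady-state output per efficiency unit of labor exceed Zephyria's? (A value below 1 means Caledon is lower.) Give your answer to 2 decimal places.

Steady-state y* = [s/(n + g + δ)]^(α/(1−α)), so the ratio is [ (s_C/(n + g + δ)_C) / (s_Z/(n + g + δ)_Z) ]^0.3333.
s_C/(n + g + δ)_C = 0.38/0.081 = 4.6914; s_Z/(n + g + δ)_Z = 0.38/0.122 = 3.1148.
Ratio = (4.6914/3.1148)^0.3333 = 1.5062^0.3333 ≈ 1.1463

ratio ≈ 1.15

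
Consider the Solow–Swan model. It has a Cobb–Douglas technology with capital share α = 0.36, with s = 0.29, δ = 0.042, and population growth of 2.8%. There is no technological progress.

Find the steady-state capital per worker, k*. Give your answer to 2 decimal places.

In steady state, investment equals break-even investment: s·k^α = (n + δ)·k.
Dividing both sides by k: k^(1−α) = s / (n + δ).
k^0.64 = 0.29 / (0.028 + 0.042) = 0.29 / 0.070 = 4.1429
k* = 4.1429^(1/0.64) ≈ 9.2159

k* = 9.22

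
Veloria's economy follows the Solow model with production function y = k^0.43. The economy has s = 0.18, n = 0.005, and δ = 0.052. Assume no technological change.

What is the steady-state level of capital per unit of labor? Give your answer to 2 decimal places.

At the steady state, Δk = 0, so s·k^α = (n + δ)·k.
Dividing both sides by k: k^(1−α) = s / (n + δ).
k^0.57 = 0.18 / (0.005 + 0.052) = 0.18 / 0.057 = 3.1579
k* = 3.1579^(1/0.57) ≈ 7.5186

k* ≈ 7.52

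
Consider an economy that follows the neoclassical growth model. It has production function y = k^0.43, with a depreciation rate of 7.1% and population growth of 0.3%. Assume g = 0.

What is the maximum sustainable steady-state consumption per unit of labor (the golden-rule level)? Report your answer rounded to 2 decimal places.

c_gold ≈ 2.15

At the golden rule, f'(k) = n + δ, so α·k^(α−1) = n + δ and k_gold = (α/(n + δ))^(1/(1−α)).
k_gold = (0.43/0.074)^(1/0.57) = 5.8108^1.7544 ≈ 21.9167
c_gold = f(k_gold) − (n + δ)·k_gold = 3.7717 − 0.074×21.9167 ≈ 2.1499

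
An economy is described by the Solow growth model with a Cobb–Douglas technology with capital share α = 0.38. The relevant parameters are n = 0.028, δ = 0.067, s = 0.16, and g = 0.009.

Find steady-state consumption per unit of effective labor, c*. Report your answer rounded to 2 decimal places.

c* ≈ 1.09

In steady state, investment equals break-even investment: s·k^α = (n + g + δ)·k.
Rearranging, k^(1−α) = s / (n + g + δ).
k^0.62 = 0.16 / (0.028 + 0.009 + 0.067) = 0.16 / 0.104 = 1.5385
k* = 1.5385^(1/0.62) ≈ 2.0034
y* = (k*)^α = 2.0034^0.38 ≈ 1.3022
c* = (1 − s)·y* = (1 − 0.16) × 1.3022 ≈ 1.0938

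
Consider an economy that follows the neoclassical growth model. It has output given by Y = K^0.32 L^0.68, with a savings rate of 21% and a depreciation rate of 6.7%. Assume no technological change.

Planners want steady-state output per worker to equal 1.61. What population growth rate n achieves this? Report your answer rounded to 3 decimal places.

At the steady state, Δk = 0, so s·k^α = (n + δ)·k.
Since y* = [s/(n + δ)]^(α/(1−α)), we have s/(n + δ) = (y*)^((1−α)/α) = 1.61^2.125 = 2.7511.
Therefore n + δ = s / 2.7511 = 0.21 / 2.7511 = 0.0763, so n = 0.0763 − 0.067 = 0.0093.

n ≈ 0.009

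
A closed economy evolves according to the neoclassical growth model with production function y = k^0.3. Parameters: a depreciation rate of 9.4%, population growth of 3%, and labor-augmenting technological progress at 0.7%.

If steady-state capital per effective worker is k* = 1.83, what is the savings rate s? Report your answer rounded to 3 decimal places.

s ≈ 0.200

In steady state, investment equals break-even investment: s·k^α = (n + g + δ)·k.
So s / (n + g + δ) = (k*)^(1−α) = 1.83^0.7 = 1.5266.
Therefore s = 1.5266 × (n + g + δ) = 1.5266 × 0.131 = 0.2000.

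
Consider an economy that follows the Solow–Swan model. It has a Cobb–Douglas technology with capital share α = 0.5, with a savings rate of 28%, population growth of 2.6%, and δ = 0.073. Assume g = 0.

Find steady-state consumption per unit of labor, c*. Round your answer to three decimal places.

c* ≈ 2.036

At the steady state, Δk = 0, so s·k^α = (n + δ)·k.
Rearranging, k^(1−α) = s / (n + δ).
k^0.5 = 0.28 / (0.026 + 0.073) = 0.28 / 0.099 = 2.8283
k* = 2.8283^(1/0.5) ≈ 7.9993
y* = (k*)^α = 7.9993^0.5 ≈ 2.8283
c* = (1 − s)·y* = (1 − 0.28) × 2.8283 ≈ 2.0364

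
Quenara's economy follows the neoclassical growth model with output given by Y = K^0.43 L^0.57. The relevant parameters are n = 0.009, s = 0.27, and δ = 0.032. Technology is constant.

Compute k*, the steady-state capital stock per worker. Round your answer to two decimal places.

Steady state requires s·f(k) = (n + δ)·k, i.e. s·k^α = (n + δ)·k.
Rearranging, k^(1−α) = s / (n + δ).
k^0.57 = 0.27 / (0.009 + 0.032) = 0.27 / 0.041 = 6.5854
k* = 6.5854^(1/0.57) ≈ 27.2966

k* ≈ 27.30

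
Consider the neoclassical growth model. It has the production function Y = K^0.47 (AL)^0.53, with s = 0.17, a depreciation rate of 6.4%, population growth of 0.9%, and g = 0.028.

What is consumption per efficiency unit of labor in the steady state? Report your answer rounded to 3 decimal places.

In steady state, investment equals break-even investment: s·k^α = (n + g + δ)·k.
Rearranging, k^(1−α) = s / (n + g + δ).
k^0.53 = 0.17 / (0.009 + 0.028 + 0.064) = 0.17 / 0.101 = 1.6832
k* = 1.6832^(1/0.53) ≈ 2.6710
y* = (k*)^α = 2.6710^0.47 ≈ 1.5869
c* = (1 − s)·y* = (1 − 0.17) × 1.5869 ≈ 1.3171

c* = 1.317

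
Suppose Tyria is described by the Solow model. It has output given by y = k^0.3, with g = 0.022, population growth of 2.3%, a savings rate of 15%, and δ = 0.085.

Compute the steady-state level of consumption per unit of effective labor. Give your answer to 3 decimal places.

In steady state, investment equals break-even investment: s·k^α = (n + g + δ)·k.
Dividing both sides by k: k^(1−α) = s / (n + g + δ).
k^0.7 = 0.15 / (0.023 + 0.022 + 0.085) = 0.15 / 0.130 = 1.1538
k* = 1.1538^(1/0.7) ≈ 1.2268
y* = (k*)^α = 1.2268^0.3 ≈ 1.0632
c* = (1 − s)·y* = (1 − 0.15) × 1.0632 ≈ 0.9037

c* ≈ 0.904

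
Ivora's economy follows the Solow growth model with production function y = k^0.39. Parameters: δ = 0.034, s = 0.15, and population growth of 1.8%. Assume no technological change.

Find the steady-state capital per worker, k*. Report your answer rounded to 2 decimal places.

k* ≈ 5.68

Steady state requires s·f(k) = (n + δ)·k, i.e. s·k^α = (n + δ)·k.
Dividing both sides by k: k^(1−α) = s / (n + δ).
k^0.61 = 0.15 / (0.018 + 0.034) = 0.15 / 0.052 = 2.8846
k* = 2.8846^(1/0.61) ≈ 5.6786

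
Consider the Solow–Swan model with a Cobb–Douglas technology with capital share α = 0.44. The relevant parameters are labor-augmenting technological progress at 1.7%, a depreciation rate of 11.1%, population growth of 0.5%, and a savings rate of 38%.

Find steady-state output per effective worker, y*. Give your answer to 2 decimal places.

Steady state requires s·f(k) = (n + g + δ)·k, i.e. s·k^α = (n + g + δ)·k.
Rearranging, k^(1−α) = s / (n + g + δ).
k^0.56 = 0.38 / (0.005 + 0.017 + 0.111) = 0.38 / 0.133 = 2.8571
k* = 2.8571^(1/0.56) ≈ 6.5186
y* = (k*)^α = 6.5186^0.44 ≈ 2.2815

y* = 2.28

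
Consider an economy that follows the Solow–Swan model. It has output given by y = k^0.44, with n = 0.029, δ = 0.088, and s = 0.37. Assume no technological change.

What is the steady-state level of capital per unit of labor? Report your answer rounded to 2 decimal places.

k* ≈ 7.81

Steady state requires s·f(k) = (n + δ)·k, i.e. s·k^α = (n + δ)·k.
Dividing both sides by k: k^(1−α) = s / (n + δ).
k^0.56 = 0.37 / (0.029 + 0.088) = 0.37 / 0.117 = 3.1624
k* = 3.1624^(1/0.56) ≈ 7.8142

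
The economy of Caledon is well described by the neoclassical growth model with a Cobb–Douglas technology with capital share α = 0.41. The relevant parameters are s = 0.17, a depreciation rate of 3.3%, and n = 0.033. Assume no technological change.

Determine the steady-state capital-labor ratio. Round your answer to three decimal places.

k* ≈ 4.971

In steady state, investment equals break-even investment: s·k^α = (n + δ)·k.
Rearranging, k^(1−α) = s / (n + δ).
k^0.59 = 0.17 / (0.033 + 0.033) = 0.17 / 0.066 = 2.5758
k* = 2.5758^(1/0.59) ≈ 4.9712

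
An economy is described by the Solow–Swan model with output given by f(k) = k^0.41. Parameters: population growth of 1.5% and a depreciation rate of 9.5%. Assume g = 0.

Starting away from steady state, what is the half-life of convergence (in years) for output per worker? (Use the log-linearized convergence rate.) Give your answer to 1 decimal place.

Near the steady state the convergence rate is λ = (1 − α)(n + δ).
λ = (1 − 0.41) × 0.110 = 0.59 × 0.110 = 0.0649
Half-life = ln 2 / λ = 0.6931 / 0.0649 ≈ 10.68 years

t_½ ≈ 10.7 years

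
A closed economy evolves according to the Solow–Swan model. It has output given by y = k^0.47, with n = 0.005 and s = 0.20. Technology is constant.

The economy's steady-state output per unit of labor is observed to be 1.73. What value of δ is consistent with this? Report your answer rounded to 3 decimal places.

δ ≈ 0.103

In steady state, investment equals break-even investment: s·k^α = (n + δ)·k.
Since y* = [s/(n + δ)]^(α/(1−α)), we have s/(n + δ) = (y*)^((1−α)/α) = 1.73^1.1277 = 1.8554.
Therefore n + δ = s / 1.8554 = 0.20 / 1.8554 = 0.1078, so δ = 0.1078 − 0.005 = 0.1028.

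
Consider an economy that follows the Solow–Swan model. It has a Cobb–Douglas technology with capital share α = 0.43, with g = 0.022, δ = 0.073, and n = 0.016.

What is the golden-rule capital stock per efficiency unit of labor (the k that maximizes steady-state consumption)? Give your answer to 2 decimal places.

k_gold ≈ 10.76

The golden rule sets f'(k) = n + g + δ, i.e. α·k^(α−1) = n + g + δ.
So k^(1−α) = α / (n + g + δ) = 0.43 / 0.111 = 3.8739.
k_gold = 3.8739^(1/0.57) ≈ 10.7607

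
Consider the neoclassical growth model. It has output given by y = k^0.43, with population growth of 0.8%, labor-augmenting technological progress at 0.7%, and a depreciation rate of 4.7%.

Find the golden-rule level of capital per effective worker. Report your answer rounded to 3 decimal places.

The golden rule sets f'(k) = n + g + δ, i.e. α·k^(α−1) = n + g + δ.
So k^(1−α) = α / (n + g + δ) = 0.43 / 0.062 = 6.9355.
k_gold = 6.9355^(1/0.57) ≈ 29.8934

k_gold ≈ 29.893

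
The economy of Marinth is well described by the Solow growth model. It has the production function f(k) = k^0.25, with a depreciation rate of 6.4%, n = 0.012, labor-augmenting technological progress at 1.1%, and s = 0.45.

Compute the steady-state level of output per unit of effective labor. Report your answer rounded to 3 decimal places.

y* ≈ 1.729

In steady state, investment equals break-even investment: s·k^α = (n + g + δ)·k.
Rearranging, k^(1−α) = s / (n + g + δ).
k^0.75 = 0.45 / (0.012 + 0.011 + 0.064) = 0.45 / 0.087 = 5.1724
k* = 5.1724^(1/0.75) ≈ 8.9452
y* = (k*)^α = 8.9452^0.25 ≈ 1.7294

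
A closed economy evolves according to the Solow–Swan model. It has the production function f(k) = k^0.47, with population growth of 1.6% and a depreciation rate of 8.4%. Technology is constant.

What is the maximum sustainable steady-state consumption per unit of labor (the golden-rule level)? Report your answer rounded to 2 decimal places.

At the golden rule, f'(k) = n + δ, so α·k^(α−1) = n + δ and k_gold = (α/(n + δ))^(1/(1−α)).
k_gold = (0.47/0.100)^(1/0.53) = 4.7000^1.8868 ≈ 18.5402
c_gold = f(k_gold) − (n + δ)·k_gold = 3.9447 − 0.100×18.5402 ≈ 2.0907

c_gold ≈ 2.09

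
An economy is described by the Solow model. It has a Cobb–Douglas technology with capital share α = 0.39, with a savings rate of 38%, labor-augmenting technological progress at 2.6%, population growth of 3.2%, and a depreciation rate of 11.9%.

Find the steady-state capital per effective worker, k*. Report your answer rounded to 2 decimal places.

k* = 3.50

In steady state, investment equals break-even investment: s·k^α = (n + g + δ)·k.
Rearranging, k^(1−α) = s / (n + g + δ).
k^0.61 = 0.38 / (0.032 + 0.026 + 0.119) = 0.38 / 0.177 = 2.1469
k* = 2.1469^(1/0.61) ≈ 3.4991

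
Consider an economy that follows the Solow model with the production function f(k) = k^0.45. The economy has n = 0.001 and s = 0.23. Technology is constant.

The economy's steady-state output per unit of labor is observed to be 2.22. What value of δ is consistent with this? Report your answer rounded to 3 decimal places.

At the steady state, Δk = 0, so s·k^α = (n + δ)·k.
Since y* = [s/(n + δ)]^(α/(1−α)), we have s/(n + δ) = (y*)^((1−α)/α) = 2.22^1.2222 = 2.6504.
Therefore n + δ = s / 2.6504 = 0.23 / 2.6504 = 0.0868, so δ = 0.0868 − 0.001 = 0.0858.

δ ≈ 0.086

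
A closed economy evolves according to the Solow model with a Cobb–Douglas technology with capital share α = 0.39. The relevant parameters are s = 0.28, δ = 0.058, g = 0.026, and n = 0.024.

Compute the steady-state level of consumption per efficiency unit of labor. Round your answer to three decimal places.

Steady state requires s·f(k) = (n + g + δ)·k, i.e. s·k^α = (n + g + δ)·k.
Rearranging, k^(1−α) = s / (n + g + δ).
k^0.61 = 0.28 / (0.024 + 0.026 + 0.058) = 0.28 / 0.108 = 2.5926
k* = 2.5926^(1/0.61) ≈ 4.7671
y* = (k*)^α = 4.7671^0.39 ≈ 1.8387
c* = (1 − s)·y* = (1 − 0.28) × 1.8387 ≈ 1.3239

c* = 1.324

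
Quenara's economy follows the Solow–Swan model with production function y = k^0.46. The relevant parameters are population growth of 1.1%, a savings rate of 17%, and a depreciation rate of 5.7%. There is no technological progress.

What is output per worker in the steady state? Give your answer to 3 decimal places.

y* ≈ 2.183

In steady state, investment equals break-even investment: s·k^α = (n + δ)·k.
Dividing both sides by k: k^(1−α) = s / (n + δ).
k^0.54 = 0.17 / (0.011 + 0.057) = 0.17 / 0.068 = 2.5000
k* = 2.5000^(1/0.54) ≈ 5.4566
y* = (k*)^α = 5.4566^0.46 ≈ 2.1827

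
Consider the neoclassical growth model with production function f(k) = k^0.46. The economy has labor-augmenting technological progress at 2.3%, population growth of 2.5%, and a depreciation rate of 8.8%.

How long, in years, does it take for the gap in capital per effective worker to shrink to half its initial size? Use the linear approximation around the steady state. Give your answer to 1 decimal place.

half-life ≈ 9.4 years

Near the steady state the convergence rate is λ = (1 − α)(n + g + δ).
λ = (1 − 0.46) × 0.136 = 0.54 × 0.136 = 0.07344
Half-life = ln 2 / λ = 0.6931 / 0.07344 ≈ 9.44 years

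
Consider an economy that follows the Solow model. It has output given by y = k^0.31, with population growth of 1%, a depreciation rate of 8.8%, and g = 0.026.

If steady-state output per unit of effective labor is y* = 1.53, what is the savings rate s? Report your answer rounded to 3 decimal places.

Steady state requires s·f(k) = (n + g + δ)·k, i.e. s·k^α = (n + g + δ)·k.
Since y* = [s/(n + g + δ)]^(α/(1−α)), we have s/(n + g + δ) = (y*)^((1−α)/α) = 1.53^2.2258 = 2.5768.
Therefore s = 2.5768 × (n + g + δ) = 2.5768 × 0.124 = 0.3195.

s ≈ 0.320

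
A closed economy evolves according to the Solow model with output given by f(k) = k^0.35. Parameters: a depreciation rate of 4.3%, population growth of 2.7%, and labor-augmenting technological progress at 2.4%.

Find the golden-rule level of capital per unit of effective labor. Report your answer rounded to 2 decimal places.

k_gold ≈ 7.56

The golden rule sets f'(k) = n + g + δ, i.e. α·k^(α−1) = n + g + δ.
So k^(1−α) = α / (n + g + δ) = 0.35 / 0.094 = 3.7234.
k_gold = 3.7234^(1/0.65) ≈ 7.5573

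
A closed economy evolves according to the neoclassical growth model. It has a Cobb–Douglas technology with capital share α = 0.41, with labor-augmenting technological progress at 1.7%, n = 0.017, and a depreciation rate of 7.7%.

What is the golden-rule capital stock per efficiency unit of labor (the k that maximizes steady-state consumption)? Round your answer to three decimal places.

k_gold ≈ 9.158

The golden rule sets f'(k) = n + g + δ, i.e. α·k^(α−1) = n + g + δ.
So k^(1−α) = α / (n + g + δ) = 0.41 / 0.111 = 3.6937.
k_gold = 3.6937^(1/0.59) ≈ 9.1580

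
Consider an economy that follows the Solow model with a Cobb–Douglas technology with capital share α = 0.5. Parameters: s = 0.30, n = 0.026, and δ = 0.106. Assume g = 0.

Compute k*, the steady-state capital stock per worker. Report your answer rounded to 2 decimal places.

At the steady state, Δk = 0, so s·k^α = (n + δ)·k.
Dividing both sides by k: k^(1−α) = s / (n + δ).
k^0.5 = 0.30 / (0.026 + 0.106) = 0.30 / 0.132 = 2.2727
k* = 2.2727^(1/0.5) ≈ 5.1652

k* ≈ 5.17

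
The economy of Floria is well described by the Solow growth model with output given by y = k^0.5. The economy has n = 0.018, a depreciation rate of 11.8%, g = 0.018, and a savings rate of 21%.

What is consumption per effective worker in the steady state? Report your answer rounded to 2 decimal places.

Steady state requires s·f(k) = (n + g + δ)·k, i.e. s·k^α = (n + g + δ)·k.
Dividing both sides by k: k^(1−α) = s / (n + g + δ).
k^0.5 = 0.21 / (0.018 + 0.018 + 0.118) = 0.21 / 0.154 = 1.3636
k* = 1.3636^(1/0.5) ≈ 1.8594
y* = (k*)^α = 1.8594^0.5 ≈ 1.3636
c* = (1 − s)·y* = (1 − 0.21) × 1.3636 ≈ 1.0772

c* = 1.08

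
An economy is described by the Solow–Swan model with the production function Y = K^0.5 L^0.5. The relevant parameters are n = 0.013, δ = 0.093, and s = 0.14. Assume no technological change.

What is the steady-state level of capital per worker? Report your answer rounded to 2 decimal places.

k* = 1.74

Steady state requires s·f(k) = (n + δ)·k, i.e. s·k^α = (n + δ)·k.
Rearranging, k^(1−α) = s / (n + δ).
k^0.5 = 0.14 / (0.013 + 0.093) = 0.14 / 0.106 = 1.3208
k* = 1.3208^(1/0.5) ≈ 1.7445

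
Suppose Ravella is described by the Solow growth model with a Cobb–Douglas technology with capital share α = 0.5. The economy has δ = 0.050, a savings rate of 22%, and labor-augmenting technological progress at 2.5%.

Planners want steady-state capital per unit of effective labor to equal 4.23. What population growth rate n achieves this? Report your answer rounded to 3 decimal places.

In steady state, investment equals break-even investment: s·k^α = (n + g + δ)·k.
So s / (n + g + δ) = (k*)^(1−α) = 4.23^0.5 = 2.0567.
Therefore n + g + δ = s / 2.0567 = 0.22 / 2.0567 = 0.1070, so n = 0.1070 − 0.075 = 0.0320.

n ≈ 0.032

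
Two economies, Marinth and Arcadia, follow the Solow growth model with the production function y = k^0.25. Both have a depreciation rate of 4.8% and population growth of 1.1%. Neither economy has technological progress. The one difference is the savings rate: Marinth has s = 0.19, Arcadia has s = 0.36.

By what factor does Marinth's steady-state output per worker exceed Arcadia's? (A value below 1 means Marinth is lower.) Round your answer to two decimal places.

Steady-state y* = [s/(n + δ)]^(α/(1−α)), so the ratio is [ (s_M/(n + δ)_M) / (s_A/(n + δ)_A) ]^0.3333.
s_M/(n + δ)_M = 0.19/0.059 = 3.2203; s_A/(n + δ)_A = 0.36/0.059 = 6.1017.
Ratio = (3.2203/6.1017)^0.3333 = 0.5278^0.3333 ≈ 0.8082

y*_M / y*_A ≈ 0.81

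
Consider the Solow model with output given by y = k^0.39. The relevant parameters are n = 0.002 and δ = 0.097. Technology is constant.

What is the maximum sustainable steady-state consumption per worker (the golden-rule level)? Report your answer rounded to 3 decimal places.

At the golden rule, f'(k) = n + δ, so α·k^(α−1) = n + δ and k_gold = (α/(n + δ))^(1/(1−α)).
k_gold = (0.39/0.099)^(1/0.61) = 3.9394^1.6393 ≈ 9.4643
c_gold = f(k_gold) − (n + δ)·k_gold = 2.4026 − 0.099×9.4643 ≈ 1.4656

c_gold ≈ 1.466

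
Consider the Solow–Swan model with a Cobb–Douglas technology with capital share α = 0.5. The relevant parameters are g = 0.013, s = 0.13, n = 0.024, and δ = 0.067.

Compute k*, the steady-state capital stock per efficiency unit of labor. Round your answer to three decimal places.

k* ≈ 1.563

Steady state requires s·f(k) = (n + g + δ)·k, i.e. s·k^α = (n + g + δ)·k.
Dividing both sides by k: k^(1−α) = s / (n + g + δ).
k^0.5 = 0.13 / (0.024 + 0.013 + 0.067) = 0.13 / 0.104 = 1.2500
k* = 1.2500^(1/0.5) ≈ 1.5625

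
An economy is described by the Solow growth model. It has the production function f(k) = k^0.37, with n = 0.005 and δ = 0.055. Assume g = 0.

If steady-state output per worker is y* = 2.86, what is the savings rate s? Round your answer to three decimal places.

s ≈ 0.359

In steady state, investment equals break-even investment: s·k^α = (n + δ)·k.
Since y* = [s/(n + δ)]^(α/(1−α)), we have s/(n + δ) = (y*)^((1−α)/α) = 2.86^1.7027 = 5.9849.
Therefore s = 5.9849 × (n + δ) = 5.9849 × 0.060 = 0.3591.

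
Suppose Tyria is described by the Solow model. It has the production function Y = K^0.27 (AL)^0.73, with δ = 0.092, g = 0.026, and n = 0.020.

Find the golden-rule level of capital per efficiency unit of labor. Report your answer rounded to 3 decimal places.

k_gold ≈ 2.508

The golden rule sets f'(k) = n + g + δ, i.e. α·k^(α−1) = n + g + δ.
So k^(1−α) = α / (n + g + δ) = 0.27 / 0.138 = 1.9565.
k_gold = 1.9565^(1/0.73) ≈ 2.5078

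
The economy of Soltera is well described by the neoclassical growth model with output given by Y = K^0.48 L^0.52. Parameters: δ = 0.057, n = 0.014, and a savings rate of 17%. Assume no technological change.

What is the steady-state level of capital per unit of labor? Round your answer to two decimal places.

In steady state, investment equals break-even investment: s·k^α = (n + δ)·k.
Rearranging, k^(1−α) = s / (n + δ).
k^0.52 = 0.17 / (0.014 + 0.057) = 0.17 / 0.071 = 2.3944
k* = 2.3944^(1/0.52) ≈ 5.3607

k* = 5.36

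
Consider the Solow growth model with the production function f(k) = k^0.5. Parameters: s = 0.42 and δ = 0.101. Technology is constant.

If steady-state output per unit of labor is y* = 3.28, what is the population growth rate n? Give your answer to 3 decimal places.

n ≈ 0.027

In steady state, investment equals break-even investment: s·k^α = (n + δ)·k.
Since y* = [s/(n + δ)]^(α/(1−α)), we have s/(n + δ) = (y*)^((1−α)/α) = 3.28^1 = 3.2800.
Therefore n + δ = s / 3.2800 = 0.42 / 3.2800 = 0.1280, so n = 0.1280 − 0.101 = 0.0270.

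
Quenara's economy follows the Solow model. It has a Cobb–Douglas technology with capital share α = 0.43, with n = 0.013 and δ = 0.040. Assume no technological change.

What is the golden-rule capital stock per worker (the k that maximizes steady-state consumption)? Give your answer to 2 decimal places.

The golden rule sets f'(k) = n + δ, i.e. α·k^(α−1) = n + δ.
So k^(1−α) = α / (n + δ) = 0.43 / 0.053 = 8.1132.
k_gold = 8.1132^(1/0.57) ≈ 39.3617

k_gold ≈ 39.36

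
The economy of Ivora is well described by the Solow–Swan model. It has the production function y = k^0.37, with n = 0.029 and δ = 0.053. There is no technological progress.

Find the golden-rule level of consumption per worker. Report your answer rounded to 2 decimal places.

At the golden rule, f'(k) = n + δ, so α·k^(α−1) = n + δ and k_gold = (α/(n + δ))^(1/(1−α)).
k_gold = (0.37/0.082)^(1/0.63) = 4.5122^1.5873 ≈ 10.9323
c_gold = f(k_gold) − (n + δ)·k_gold = 2.4228 − 0.082×10.9323 ≈ 1.5264

c_gold ≈ 1.53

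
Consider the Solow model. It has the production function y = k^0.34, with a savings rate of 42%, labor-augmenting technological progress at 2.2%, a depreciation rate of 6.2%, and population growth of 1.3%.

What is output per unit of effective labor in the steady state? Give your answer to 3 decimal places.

Steady state requires s·f(k) = (n + g + δ)·k, i.e. s·k^α = (n + g + δ)·k.
Dividing both sides by k: k^(1−α) = s / (n + g + δ).
k^0.66 = 0.42 / (0.013 + 0.022 + 0.062) = 0.42 / 0.097 = 4.3299
k* = 4.3299^(1/0.66) ≈ 9.2121
y* = (k*)^α = 9.2121^0.34 ≈ 2.1276

y* ≈ 2.128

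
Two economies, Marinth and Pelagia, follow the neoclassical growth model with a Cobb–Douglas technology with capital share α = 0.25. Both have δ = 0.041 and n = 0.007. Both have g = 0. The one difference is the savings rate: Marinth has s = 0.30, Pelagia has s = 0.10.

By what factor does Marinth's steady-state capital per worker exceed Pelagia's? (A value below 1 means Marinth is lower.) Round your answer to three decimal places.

Steady-state k* = [s/(n + δ)]^(1/(1−α)), so the ratio is [ (s_M/(n + δ)_M) / (s_P/(n + δ)_P) ]^1.3333.
s_M/(n + δ)_M = 0.30/0.048 = 6.2500; s_P/(n + δ)_P = 0.10/0.048 = 2.0833.
Ratio = (6.2500/2.0833)^1.3333 = 3.0000^1.3333 ≈ 4.3266

k*_M / k*_P ≈ 4.327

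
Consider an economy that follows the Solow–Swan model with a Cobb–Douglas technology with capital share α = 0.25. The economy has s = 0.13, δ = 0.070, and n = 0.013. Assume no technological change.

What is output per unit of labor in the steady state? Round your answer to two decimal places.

y* ≈ 1.16

In steady state, investment equals break-even investment: s·k^α = (n + δ)·k.
Dividing both sides by k: k^(1−α) = s / (n + δ).
k^0.75 = 0.13 / (0.013 + 0.070) = 0.13 / 0.083 = 1.5663
k* = 1.5663^(1/0.75) ≈ 1.8190
y* = (k*)^α = 1.8190^0.25 ≈ 1.1613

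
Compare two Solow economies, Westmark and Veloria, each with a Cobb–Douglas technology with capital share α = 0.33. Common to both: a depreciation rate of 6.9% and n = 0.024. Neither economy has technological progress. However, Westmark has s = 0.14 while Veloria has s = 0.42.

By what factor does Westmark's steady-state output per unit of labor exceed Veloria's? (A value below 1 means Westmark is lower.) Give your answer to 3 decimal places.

Steady-state y* = [s/(n + δ)]^(α/(1−α)), so the ratio is [ (s_W/(n + δ)_W) / (s_V/(n + δ)_V) ]^0.4925.
s_W/(n + δ)_W = 0.14/0.093 = 1.5054; s_V/(n + δ)_V = 0.42/0.093 = 4.5161.
Ratio = (1.5054/4.5161)^0.4925 = 0.3333^0.4925 ≈ 0.5821

ratio ≈ 0.582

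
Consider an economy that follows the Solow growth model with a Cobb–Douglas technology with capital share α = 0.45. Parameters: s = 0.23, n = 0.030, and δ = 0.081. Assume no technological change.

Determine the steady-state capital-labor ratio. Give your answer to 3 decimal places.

k* = 3.761

In steady state, investment equals break-even investment: s·k^α = (n + δ)·k.
Dividing both sides by k: k^(1−α) = s / (n + δ).
k^0.55 = 0.23 / (0.030 + 0.081) = 0.23 / 0.111 = 2.0721
k* = 2.0721^(1/0.55) ≈ 3.7609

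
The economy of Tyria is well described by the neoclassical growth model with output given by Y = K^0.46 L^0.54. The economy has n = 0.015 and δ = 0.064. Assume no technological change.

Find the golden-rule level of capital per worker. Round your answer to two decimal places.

The golden rule sets f'(k) = n + δ, i.e. α·k^(α−1) = n + δ.
So k^(1−α) = α / (n + δ) = 0.46 / 0.079 = 5.8228.
k_gold = 5.8228^(1/0.54) ≈ 26.1163

k_gold ≈ 26.12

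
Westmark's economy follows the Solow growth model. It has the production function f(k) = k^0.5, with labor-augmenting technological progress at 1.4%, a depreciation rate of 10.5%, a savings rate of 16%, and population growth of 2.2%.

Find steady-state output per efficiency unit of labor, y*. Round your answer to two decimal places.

y* = 1.13

Steady state requires s·f(k) = (n + g + δ)·k, i.e. s·k^α = (n + g + δ)·k.
Dividing both sides by k: k^(1−α) = s / (n + g + δ).
k^0.5 = 0.16 / (0.022 + 0.014 + 0.105) = 0.16 / 0.141 = 1.1348
k* = 1.1348^(1/0.5) ≈ 1.2878
y* = (k*)^α = 1.2878^0.5 ≈ 1.1348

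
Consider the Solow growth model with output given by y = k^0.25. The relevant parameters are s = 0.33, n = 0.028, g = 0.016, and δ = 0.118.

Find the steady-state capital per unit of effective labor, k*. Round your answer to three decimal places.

Steady state requires s·f(k) = (n + g + δ)·k, i.e. s·k^α = (n + g + δ)·k.
Rearranging, k^(1−α) = s / (n + g + δ).
k^0.75 = 0.33 / (0.028 + 0.016 + 0.118) = 0.33 / 0.162 = 2.0370
k* = 2.0370^(1/0.75) ≈ 2.5822

k* ≈ 2.582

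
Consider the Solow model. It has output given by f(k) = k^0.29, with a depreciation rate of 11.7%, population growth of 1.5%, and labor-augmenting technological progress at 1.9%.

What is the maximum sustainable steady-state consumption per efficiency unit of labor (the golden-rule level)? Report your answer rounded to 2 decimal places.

At the golden rule, f'(k) = n + g + δ, so α·k^(α−1) = n + g + δ and k_gold = (α/(n + g + δ))^(1/(1−α)).
k_gold = (0.29/0.151)^(1/0.71) = 1.9205^1.4085 ≈ 2.5072
c_gold = f(k_gold) − (n + g + δ)·k_gold = 1.3055 − 0.151×2.5072 ≈ 0.9269

c_gold ≈ 0.93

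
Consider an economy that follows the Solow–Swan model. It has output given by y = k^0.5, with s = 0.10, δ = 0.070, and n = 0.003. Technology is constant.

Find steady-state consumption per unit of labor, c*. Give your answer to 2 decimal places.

c* ≈ 1.23

Steady state requires s·f(k) = (n + δ)·k, i.e. s·k^α = (n + δ)·k.
Dividing both sides by k: k^(1−α) = s / (n + δ).
k^0.5 = 0.10 / (0.003 + 0.070) = 0.10 / 0.073 = 1.3699
k* = 1.3699^(1/0.5) ≈ 1.8766
y* = (k*)^α = 1.8766^0.5 ≈ 1.3699
c* = (1 − s)·y* = (1 − 0.10) × 1.3699 ≈ 1.2329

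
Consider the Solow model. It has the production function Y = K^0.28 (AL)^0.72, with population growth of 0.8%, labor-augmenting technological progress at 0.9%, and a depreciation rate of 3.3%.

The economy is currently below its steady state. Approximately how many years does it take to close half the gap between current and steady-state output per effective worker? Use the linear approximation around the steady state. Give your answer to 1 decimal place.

half-life ≈ 19.3 years

Near the steady state the convergence rate is λ = (1 − α)(n + g + δ).
λ = (1 − 0.28) × 0.050 = 0.72 × 0.050 = 0.0360
Half-life = ln 2 / λ = 0.6931 / 0.0360 ≈ 19.25 years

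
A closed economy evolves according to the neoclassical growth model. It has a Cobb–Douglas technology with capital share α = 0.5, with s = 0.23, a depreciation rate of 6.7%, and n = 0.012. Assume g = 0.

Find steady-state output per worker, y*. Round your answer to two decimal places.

y* = 2.91

At the steady state, Δk = 0, so s·k^α = (n + δ)·k.
Rearranging, k^(1−α) = s / (n + δ).
k^0.5 = 0.23 / (0.012 + 0.067) = 0.23 / 0.079 = 2.9114
k* = 2.9114^(1/0.5) ≈ 8.4762
y* = (k*)^α = 8.4762^0.5 ≈ 2.9114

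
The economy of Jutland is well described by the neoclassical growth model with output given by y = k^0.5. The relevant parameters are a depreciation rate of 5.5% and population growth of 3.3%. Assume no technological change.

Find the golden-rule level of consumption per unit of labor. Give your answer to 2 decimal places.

c_gold ≈ 2.84

At the golden rule, f'(k) = n + δ, so α·k^(α−1) = n + δ and k_gold = (α/(n + δ))^(1/(1−α)).
k_gold = (0.5/0.088)^(1/0.5) = 5.6818^2 ≈ 32.2829
c_gold = f(k_gold) − (n + δ)·k_gold = 5.6818 − 0.088×32.2829 ≈ 2.8409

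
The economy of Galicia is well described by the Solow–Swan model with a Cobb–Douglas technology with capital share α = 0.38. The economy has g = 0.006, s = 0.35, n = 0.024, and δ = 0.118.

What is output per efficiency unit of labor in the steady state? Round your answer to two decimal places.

In steady state, investment equals break-even investment: s·k^α = (n + g + δ)·k.
Rearranging, k^(1−α) = s / (n + g + δ).
k^0.62 = 0.35 / (0.024 + 0.006 + 0.118) = 0.35 / 0.148 = 2.3649
k* = 2.3649^(1/0.62) ≈ 4.0080
y* = (k*)^α = 4.0080^0.38 ≈ 1.6948

y* ≈ 1.69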